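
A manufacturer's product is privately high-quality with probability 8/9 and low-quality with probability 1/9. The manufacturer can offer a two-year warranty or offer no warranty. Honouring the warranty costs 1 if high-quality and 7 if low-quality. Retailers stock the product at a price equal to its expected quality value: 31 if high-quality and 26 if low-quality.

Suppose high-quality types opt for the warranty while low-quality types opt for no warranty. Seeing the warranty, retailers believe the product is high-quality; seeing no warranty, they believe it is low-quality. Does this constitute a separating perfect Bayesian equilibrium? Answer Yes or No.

Under these beliefs, the warranty earns price 31 and no warranty earns price 26.
high-quality: the warranty nets 31 − 1 = 30; no warranty nets 26. high-quality prefers the warranty.
low-quality: the warranty nets 31 − 7 = 24; no warranty nets 26. low-quality prefers no warranty.
Neither type deviates, so the separating profile is an equilibrium.

Yes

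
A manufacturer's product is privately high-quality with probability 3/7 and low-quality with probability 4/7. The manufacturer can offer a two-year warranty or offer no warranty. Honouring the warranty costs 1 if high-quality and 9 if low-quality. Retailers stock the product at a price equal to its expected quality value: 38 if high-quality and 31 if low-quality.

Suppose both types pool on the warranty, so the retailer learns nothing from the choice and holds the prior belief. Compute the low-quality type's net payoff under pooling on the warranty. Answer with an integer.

Pooled price = 3/7·38 + 4/7·31 = 34.
low-quality pays cost 9 for the warranty, so net payoff = 34 − 9 = 25.

25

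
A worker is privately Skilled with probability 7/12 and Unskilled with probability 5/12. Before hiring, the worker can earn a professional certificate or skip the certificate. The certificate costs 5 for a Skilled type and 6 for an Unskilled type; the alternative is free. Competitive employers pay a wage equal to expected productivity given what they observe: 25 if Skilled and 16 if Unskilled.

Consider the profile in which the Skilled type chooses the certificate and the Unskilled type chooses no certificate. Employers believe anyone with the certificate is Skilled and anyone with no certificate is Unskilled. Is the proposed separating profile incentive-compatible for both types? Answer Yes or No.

Under these beliefs, the certificate earns wage 25 and no certificate earns wage 16.
Skilled: the certificate nets 25 − 5 = 20; no certificate nets 16. Skilled prefers the certificate.
Unskilled: the certificate nets 25 − 6 = 19; no certificate nets 16. Unskilled would deviate to the certificate.
Unskilled has a profitable deviation, so the profile is not an equilibrium.

No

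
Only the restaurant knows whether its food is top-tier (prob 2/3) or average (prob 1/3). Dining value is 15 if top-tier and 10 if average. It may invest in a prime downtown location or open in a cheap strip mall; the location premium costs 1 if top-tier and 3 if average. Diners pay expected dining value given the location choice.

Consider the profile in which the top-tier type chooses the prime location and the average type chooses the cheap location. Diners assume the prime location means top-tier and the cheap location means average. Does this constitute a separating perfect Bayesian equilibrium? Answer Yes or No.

Under these beliefs, the prime location earns price premium 15 and the cheap location earns price premium 10.
top-tier: the prime location nets 15 − 1 = 14; the cheap location nets 10. top-tier prefers the prime location.
average: the prime location nets 15 − 3 = 12; the cheap location nets 10. average would deviate to the prime location.
average has a profitable deviation, so the profile is not an equilibrium.

No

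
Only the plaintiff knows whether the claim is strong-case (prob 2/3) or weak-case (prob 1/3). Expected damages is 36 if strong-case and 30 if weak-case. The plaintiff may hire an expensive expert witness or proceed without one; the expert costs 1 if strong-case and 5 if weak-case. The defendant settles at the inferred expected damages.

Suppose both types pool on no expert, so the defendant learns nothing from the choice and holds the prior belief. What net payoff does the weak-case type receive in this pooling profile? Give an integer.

34

Pooled settlement = 2/3·36 + 1/3·30 = 34.
weak-case pays no cost for no expert, so net payoff = 34.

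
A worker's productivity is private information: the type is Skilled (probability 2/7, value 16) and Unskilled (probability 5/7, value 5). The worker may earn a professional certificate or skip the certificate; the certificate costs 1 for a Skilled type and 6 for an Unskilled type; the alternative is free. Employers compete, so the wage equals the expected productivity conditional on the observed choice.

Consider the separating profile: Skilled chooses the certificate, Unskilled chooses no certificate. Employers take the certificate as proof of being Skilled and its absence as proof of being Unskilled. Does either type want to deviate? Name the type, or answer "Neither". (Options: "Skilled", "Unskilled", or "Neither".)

Unskilled

The certificate pays 16; no certificate pays 5.
Skilled: assigned the certificate, nets 16 − 1 = 15; deviating to no certificate nets 5.
Unskilled: assigned no certificate, nets 5; deviating to the certificate nets 16 − 6 = 10.
The Unskilled type gains 5 by deviating.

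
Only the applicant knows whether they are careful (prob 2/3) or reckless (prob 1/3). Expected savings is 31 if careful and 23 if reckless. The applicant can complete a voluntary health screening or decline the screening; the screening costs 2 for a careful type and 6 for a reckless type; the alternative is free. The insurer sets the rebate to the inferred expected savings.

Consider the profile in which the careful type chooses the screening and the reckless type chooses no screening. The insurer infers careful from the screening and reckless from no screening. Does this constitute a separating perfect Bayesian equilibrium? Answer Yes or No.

Under these beliefs, the screening earns rebate 31 and no screening earns rebate 23.
careful: the screening nets 31 − 2 = 29; no screening nets 23. careful prefers the screening.
reckless: the screening nets 31 − 6 = 25; no screening nets 23. reckless would deviate to the screening.
reckless has a profitable deviation, so the profile is not an equilibrium.

No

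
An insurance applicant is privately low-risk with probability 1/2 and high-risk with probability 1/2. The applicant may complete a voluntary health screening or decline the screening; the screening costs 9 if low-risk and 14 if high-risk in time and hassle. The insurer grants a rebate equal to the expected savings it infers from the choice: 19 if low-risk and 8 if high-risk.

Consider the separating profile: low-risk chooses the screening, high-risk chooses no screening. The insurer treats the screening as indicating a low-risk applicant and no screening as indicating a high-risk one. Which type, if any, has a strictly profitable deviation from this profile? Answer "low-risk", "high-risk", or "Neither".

Neither

The screening pays 19; no screening pays 8.
low-risk: assigned the screening, nets 19 − 9 = 10; deviating to no screening nets 8.
high-risk: assigned no screening, nets 8; deviating to the screening nets 19 − 14 = 5.
Both types strictly prefer their assigned action; no profitable deviation.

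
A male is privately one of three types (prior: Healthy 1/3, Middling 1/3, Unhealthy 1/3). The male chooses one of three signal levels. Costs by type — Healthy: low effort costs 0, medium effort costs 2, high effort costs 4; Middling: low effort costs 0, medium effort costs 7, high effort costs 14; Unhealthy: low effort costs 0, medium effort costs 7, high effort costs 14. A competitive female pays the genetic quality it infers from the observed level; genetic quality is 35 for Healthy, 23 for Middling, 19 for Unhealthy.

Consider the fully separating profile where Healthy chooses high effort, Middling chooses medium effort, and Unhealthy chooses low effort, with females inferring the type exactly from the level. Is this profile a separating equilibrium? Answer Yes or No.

No

Separating mating payoffs: high effort → 35, medium effort → 23, low effort → 19.
Healthy (assigned high effort): low effort: 19 − 0 = 19; medium effort: 23 − 2 = 21; high effort: 35 − 4 = 31. Healthy stays.
Middling (assigned medium effort): low effort: 19 − 0 = 19; medium effort: 23 − 7 = 16; high effort: 35 − 14 = 21. Middling prefers high effort.
Unhealthy (assigned low effort): low effort: 19 − 0 = 19; medium effort: 23 − 7 = 16; high effort: 35 − 14 = 21. Unhealthy prefers high effort.
At least one type deviates; the separating profile fails.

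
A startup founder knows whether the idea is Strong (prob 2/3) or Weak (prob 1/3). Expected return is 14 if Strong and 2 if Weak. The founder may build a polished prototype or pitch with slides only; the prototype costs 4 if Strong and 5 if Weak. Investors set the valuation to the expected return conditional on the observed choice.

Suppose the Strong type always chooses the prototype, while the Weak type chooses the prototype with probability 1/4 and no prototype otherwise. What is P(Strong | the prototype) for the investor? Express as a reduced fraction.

8/9

P(the prototype) = (2/3)·1 + (1/3)·(1/4) = 3/4.
By Bayes' rule, P(Strong | the prototype) = (2/3) / (3/4) = 8/9.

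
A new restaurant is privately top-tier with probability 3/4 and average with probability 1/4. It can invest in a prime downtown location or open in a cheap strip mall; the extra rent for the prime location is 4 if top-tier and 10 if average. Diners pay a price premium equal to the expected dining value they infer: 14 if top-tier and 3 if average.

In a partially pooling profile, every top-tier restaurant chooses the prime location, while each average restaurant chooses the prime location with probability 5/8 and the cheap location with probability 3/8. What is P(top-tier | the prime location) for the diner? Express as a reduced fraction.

P(the prime location) = (3/4)·1 + (1/4)·(5/8) = 29/32.
By Bayes' rule, P(top-tier | the prime location) = (3/4) / (29/32) = 24/29.

24/29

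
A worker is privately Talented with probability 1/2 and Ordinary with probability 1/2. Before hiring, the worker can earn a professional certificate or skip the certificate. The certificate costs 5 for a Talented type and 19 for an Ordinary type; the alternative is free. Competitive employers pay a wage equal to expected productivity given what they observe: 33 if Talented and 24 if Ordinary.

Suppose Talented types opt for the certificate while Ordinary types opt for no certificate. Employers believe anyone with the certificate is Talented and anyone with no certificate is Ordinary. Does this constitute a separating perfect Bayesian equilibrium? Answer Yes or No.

Yes

Under these beliefs, the certificate earns wage 33 and no certificate earns wage 24.
Talented: the certificate nets 33 − 5 = 28; no certificate nets 24. Talented prefers the certificate.
Ordinary: the certificate nets 33 − 19 = 14; no certificate nets 24. Ordinary prefers no certificate.
Neither type deviates, so the separating profile is an equilibrium.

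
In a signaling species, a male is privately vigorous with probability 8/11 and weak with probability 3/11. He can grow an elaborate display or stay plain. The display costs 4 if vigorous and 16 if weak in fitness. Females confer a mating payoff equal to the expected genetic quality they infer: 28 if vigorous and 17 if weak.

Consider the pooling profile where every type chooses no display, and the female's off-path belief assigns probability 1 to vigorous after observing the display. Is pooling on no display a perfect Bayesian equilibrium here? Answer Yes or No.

Yes

On path, the female holds the prior and pays 8/11·28 + 3/11·17 = 25. Off path (the display), believing vigorous, it pays 28.
vigorous: no display nets 25; the display nets 28 − 4 = 24. vigorous stays.
weak: no display nets 25; the display nets 28 − 16 = 12. weak stays.
No type deviates, so pooling is sustained.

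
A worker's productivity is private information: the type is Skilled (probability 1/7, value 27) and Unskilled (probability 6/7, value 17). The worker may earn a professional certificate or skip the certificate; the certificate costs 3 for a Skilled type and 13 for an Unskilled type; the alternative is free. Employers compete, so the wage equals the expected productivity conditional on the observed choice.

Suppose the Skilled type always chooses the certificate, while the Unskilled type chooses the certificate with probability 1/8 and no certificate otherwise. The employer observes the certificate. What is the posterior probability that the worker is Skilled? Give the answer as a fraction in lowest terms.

4/7

P(the certificate) = (1/7)·1 + (6/7)·(1/8) = 1/4.
By Bayes' rule, P(Skilled | the certificate) = (1/7) / (1/4) = 4/7.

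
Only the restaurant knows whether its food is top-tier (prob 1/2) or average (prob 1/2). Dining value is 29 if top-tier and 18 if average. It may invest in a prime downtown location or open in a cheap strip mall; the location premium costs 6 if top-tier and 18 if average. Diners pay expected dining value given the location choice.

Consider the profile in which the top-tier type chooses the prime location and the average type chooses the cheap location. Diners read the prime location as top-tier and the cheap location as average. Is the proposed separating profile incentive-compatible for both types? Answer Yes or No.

Yes

Under these beliefs, the prime location earns price premium 29 and the cheap location earns price premium 18.
top-tier: the prime location nets 29 − 6 = 23; the cheap location nets 18. top-tier prefers the prime location.
average: the prime location nets 29 − 18 = 11; the cheap location nets 18. average prefers the cheap location.
Neither type deviates, so the separating profile is an equilibrium.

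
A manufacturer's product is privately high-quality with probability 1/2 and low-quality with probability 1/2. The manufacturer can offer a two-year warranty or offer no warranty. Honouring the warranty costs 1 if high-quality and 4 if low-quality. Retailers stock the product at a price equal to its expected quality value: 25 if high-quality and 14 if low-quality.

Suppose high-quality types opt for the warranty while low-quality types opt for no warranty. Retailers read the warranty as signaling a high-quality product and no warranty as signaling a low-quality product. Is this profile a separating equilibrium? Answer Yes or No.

Under these beliefs, the warranty earns price 25 and no warranty earns price 14.
high-quality: the warranty nets 25 − 1 = 24; no warranty nets 14. high-quality prefers the warranty.
low-quality: the warranty nets 25 − 4 = 21; no warranty nets 14. low-quality would deviate to the warranty.
low-quality has a profitable deviation, so the profile is not an equilibrium.

No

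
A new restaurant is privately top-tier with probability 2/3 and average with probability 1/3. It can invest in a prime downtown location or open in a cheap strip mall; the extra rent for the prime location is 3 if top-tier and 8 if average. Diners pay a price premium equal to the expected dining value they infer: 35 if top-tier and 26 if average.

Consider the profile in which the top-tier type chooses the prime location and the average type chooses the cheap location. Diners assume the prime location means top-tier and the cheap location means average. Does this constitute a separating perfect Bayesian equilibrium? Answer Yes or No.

No

Under these beliefs, the prime location earns price premium 35 and the cheap location earns price premium 26.
top-tier: the prime location nets 35 − 3 = 32; the cheap location nets 26. top-tier prefers the prime location.
average: the prime location nets 35 − 8 = 27; the cheap location nets 26. average would deviate to the prime location.
average has a profitable deviation, so the profile is not an equilibrium.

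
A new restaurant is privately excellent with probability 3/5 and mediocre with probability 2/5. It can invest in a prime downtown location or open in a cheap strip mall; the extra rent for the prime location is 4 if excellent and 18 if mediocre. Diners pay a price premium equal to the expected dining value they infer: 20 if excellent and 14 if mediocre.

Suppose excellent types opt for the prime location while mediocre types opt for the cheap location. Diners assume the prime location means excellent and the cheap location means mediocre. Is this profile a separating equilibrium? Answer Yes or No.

Yes

Under these beliefs, the prime location earns price premium 20 and the cheap location earns price premium 14.
excellent: the prime location nets 20 − 4 = 16; the cheap location nets 14. excellent prefers the prime location.
mediocre: the prime location nets 20 − 18 = 2; the cheap location nets 14. mediocre prefers the cheap location.
Neither type deviates, so the separating profile is an equilibrium.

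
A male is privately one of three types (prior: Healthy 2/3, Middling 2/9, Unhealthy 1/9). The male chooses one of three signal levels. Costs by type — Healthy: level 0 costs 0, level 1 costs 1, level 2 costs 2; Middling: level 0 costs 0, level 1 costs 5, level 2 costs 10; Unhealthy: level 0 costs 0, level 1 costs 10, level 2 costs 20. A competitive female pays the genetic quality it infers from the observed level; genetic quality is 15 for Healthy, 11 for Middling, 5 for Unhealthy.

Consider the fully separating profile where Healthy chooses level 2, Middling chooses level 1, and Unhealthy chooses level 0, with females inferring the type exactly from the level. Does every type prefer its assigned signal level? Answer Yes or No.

Yes

Separating mating payoffs: level 2 → 15, level 1 → 11, level 0 → 5.
Healthy (assigned level 2): level 0: 5 − 0 = 5; level 1: 11 − 1 = 10; level 2: 15 − 2 = 13. Healthy stays.
Middling (assigned level 1): level 0: 5 − 0 = 5; level 1: 11 − 5 = 6; level 2: 15 − 10 = 5. Middling stays.
Unhealthy (assigned level 0): level 0: 5 − 0 = 5; level 1: 11 − 10 = 1; level 2: 15 − 20 = -5. Unhealthy stays.
Every type prefers its assigned level; separation holds.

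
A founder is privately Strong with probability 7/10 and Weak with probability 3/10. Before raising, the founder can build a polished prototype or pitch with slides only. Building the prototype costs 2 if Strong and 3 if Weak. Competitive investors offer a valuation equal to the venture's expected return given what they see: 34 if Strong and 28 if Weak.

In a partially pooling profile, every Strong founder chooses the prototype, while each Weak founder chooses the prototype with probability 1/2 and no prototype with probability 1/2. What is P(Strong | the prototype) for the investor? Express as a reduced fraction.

14/17

P(the prototype) = (7/10)·1 + (3/10)·(1/2) = 17/20.
By Bayes' rule, P(Strong | the prototype) = (7/10) / (17/20) = 14/17.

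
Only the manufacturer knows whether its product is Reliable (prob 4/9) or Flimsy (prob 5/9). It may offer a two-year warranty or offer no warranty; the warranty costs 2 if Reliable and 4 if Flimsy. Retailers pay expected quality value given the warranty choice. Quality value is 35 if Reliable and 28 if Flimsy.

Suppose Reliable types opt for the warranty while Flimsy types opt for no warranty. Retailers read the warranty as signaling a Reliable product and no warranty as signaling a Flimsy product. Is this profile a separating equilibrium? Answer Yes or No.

No

Under these beliefs, the warranty earns price 35 and no warranty earns price 28.
Reliable: the warranty nets 35 − 2 = 33; no warranty nets 28. Reliable prefers the warranty.
Flimsy: the warranty nets 35 − 4 = 31; no warranty nets 28. Flimsy would deviate to the warranty.
Flimsy has a profitable deviation, so the profile is not an equilibrium.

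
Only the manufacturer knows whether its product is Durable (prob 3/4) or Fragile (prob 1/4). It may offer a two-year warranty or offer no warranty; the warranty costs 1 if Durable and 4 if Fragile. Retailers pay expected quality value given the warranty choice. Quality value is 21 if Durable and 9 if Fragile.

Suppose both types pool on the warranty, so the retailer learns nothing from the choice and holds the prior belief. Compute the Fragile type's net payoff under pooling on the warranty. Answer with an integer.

Pooled price = 3/4·21 + 1/4·9 = 18.
Fragile pays cost 4 for the warranty, so net payoff = 18 − 4 = 14.

14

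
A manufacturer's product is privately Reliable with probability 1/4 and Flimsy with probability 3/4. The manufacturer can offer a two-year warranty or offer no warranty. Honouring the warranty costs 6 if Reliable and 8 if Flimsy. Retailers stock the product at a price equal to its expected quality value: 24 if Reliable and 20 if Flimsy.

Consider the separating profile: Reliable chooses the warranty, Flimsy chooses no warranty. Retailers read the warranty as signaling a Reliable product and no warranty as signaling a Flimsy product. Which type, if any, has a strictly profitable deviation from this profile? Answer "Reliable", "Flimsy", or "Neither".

Reliable

The warranty pays 24; no warranty pays 20.
Reliable: assigned the warranty, nets 24 − 6 = 18; deviating to no warranty nets 20.
Flimsy: assigned no warranty, nets 20; deviating to the warranty nets 24 − 8 = 16.
The Reliable type gains 2 by deviating.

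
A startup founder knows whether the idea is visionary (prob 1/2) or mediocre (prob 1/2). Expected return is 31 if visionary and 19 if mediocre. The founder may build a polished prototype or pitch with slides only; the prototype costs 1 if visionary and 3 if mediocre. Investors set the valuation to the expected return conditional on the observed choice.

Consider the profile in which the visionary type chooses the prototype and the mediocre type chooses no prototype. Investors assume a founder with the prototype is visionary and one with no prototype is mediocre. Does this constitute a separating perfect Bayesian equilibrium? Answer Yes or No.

No

Under these beliefs, the prototype earns valuation 31 and no prototype earns valuation 19.
visionary: the prototype nets 31 − 1 = 30; no prototype nets 19. visionary prefers the prototype.
mediocre: the prototype nets 31 − 3 = 28; no prototype nets 19. mediocre would deviate to the prototype.
mediocre has a profitable deviation, so the profile is not an equilibrium.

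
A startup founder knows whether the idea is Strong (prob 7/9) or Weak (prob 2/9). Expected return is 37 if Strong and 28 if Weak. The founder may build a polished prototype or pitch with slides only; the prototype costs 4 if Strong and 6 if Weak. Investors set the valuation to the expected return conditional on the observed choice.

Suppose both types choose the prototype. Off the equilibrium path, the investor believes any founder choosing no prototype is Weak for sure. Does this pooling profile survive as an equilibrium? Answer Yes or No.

Yes

On path, the investor holds the prior and pays 7/9·37 + 2/9·28 = 35. Off path (no prototype), believing Weak, it pays 28.
Strong: the prototype nets 35 − 4 = 31; no prototype nets 28. Strong stays.
Weak: the prototype nets 35 − 6 = 29; no prototype nets 28. Weak stays.
No type deviates, so pooling is sustained.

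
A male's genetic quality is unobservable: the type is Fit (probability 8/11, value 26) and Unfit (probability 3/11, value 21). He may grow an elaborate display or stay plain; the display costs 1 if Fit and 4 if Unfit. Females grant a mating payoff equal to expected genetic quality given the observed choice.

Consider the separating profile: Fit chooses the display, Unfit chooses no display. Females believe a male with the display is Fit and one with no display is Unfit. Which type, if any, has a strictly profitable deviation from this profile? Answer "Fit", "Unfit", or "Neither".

The display pays 26; no display pays 21.
Fit: assigned the display, nets 26 − 1 = 25; deviating to no display nets 21.
Unfit: assigned no display, nets 21; deviating to the display nets 26 − 4 = 22.
The Unfit type gains 1 by deviating.

Unfit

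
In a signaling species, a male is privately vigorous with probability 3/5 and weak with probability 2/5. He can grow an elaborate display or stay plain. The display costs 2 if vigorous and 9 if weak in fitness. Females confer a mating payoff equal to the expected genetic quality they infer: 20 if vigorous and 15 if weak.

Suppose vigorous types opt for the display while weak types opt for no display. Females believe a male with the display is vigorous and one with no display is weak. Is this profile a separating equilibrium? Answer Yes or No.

Under these beliefs, the display earns mating payoff 20 and no display earns mating payoff 15.
vigorous: the display nets 20 − 2 = 18; no display nets 15. vigorous prefers the display.
weak: the display nets 20 − 9 = 11; no display nets 15. weak prefers no display.
Neither type deviates, so the separating profile is an equilibrium.

Yes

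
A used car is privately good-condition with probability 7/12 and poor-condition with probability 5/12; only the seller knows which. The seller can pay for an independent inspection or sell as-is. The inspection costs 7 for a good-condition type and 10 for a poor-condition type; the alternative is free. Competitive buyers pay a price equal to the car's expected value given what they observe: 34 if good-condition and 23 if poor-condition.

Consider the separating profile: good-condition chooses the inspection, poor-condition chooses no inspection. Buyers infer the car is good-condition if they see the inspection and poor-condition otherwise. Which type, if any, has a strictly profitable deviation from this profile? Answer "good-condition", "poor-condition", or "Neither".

The inspection pays 34; no inspection pays 23.
good-condition: assigned the inspection, nets 34 − 7 = 27; deviating to no inspection nets 23.
poor-condition: assigned no inspection, nets 23; deviating to the inspection nets 34 − 10 = 24.
The poor-condition type gains 1 by deviating.

poor-condition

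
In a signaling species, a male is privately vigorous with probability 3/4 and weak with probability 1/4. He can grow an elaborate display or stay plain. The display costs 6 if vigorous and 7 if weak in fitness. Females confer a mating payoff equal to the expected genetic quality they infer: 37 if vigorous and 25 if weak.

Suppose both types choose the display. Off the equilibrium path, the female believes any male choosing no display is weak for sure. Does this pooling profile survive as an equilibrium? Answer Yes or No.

Yes

On path, the female holds the prior and pays 3/4·37 + 1/4·25 = 34. Off path (no display), believing weak, it pays 25.
vigorous: the display nets 34 − 6 = 28; no display nets 25. vigorous stays.
weak: the display nets 34 − 7 = 27; no display nets 25. weak stays.
No type deviates, so pooling is sustained.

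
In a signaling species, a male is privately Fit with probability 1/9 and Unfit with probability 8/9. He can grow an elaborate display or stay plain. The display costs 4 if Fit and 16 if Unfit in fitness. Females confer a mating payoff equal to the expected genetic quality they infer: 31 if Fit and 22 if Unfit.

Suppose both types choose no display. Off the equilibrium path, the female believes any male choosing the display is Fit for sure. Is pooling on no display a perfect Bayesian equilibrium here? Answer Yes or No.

On path, the female holds the prior and pays 1/9·31 + 8/9·22 = 23. Off path (the display), believing Fit, it pays 31.
Fit: no display nets 23; the display nets 31 − 4 = 27. Fit would deviate.
Unfit: no display nets 23; the display nets 31 − 16 = 15. Unfit stays.
A type deviates, so pooling fails.

No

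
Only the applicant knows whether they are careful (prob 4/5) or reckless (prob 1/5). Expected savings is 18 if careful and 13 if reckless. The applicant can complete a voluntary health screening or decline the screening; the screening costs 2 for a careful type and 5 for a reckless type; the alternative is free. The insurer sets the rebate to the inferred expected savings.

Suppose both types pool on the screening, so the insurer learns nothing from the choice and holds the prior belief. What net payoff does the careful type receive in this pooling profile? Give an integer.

Pooled rebate = 4/5·18 + 1/5·13 = 17.
careful pays cost 2 for the screening, so net payoff = 17 − 2 = 15.

15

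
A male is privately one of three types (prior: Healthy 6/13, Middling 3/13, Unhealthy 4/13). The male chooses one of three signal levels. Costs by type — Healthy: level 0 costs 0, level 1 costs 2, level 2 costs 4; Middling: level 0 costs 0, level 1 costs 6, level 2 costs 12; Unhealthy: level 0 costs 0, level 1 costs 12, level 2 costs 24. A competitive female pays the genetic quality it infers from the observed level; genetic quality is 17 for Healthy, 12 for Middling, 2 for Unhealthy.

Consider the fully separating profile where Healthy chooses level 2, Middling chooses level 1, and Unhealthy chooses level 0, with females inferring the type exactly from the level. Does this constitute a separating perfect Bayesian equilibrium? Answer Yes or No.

Yes

Separating mating payoffs: level 2 → 17, level 1 → 12, level 0 → 2.
Healthy (assigned level 2): level 0: 2 − 0 = 2; level 1: 12 − 2 = 10; level 2: 17 − 4 = 13. Healthy stays.
Middling (assigned level 1): level 0: 2 − 0 = 2; level 1: 12 − 6 = 6; level 2: 17 − 12 = 5. Middling stays.
Unhealthy (assigned level 0): level 0: 2 − 0 = 2; level 1: 12 − 12 = 0; level 2: 17 − 24 = -7. Unhealthy stays.
Every type prefers its assigned level; separation holds.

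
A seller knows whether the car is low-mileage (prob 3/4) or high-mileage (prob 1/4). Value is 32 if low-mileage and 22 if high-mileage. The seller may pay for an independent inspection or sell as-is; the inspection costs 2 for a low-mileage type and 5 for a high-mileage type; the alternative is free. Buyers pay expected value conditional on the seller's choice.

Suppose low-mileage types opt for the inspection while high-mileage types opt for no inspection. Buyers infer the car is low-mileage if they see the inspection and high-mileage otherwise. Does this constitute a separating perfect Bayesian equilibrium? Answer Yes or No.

No

Under these beliefs, the inspection earns price 32 and no inspection earns price 22.
low-mileage: the inspection nets 32 − 2 = 30; no inspection nets 22. low-mileage prefers the inspection.
high-mileage: the inspection nets 32 − 5 = 27; no inspection nets 22. high-mileage would deviate to the inspection.
high-mileage has a profitable deviation, so the profile is not an equilibrium.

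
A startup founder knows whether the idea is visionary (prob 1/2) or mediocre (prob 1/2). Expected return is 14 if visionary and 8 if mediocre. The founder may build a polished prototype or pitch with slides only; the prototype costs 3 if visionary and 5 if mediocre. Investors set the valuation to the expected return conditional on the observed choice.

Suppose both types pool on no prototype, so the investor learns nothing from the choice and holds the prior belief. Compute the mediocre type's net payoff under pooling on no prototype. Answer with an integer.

11

Pooled valuation = 1/2·14 + 1/2·8 = 11.
mediocre pays no cost for no prototype, so net payoff = 11.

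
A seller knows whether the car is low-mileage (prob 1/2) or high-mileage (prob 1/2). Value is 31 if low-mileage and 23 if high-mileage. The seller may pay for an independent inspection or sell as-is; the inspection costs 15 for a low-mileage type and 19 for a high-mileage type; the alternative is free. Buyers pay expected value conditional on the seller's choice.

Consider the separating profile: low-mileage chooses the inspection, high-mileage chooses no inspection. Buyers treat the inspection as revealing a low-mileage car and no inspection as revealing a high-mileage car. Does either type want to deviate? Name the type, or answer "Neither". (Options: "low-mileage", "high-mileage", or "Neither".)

low-mileage

The inspection pays 31; no inspection pays 23.
low-mileage: assigned the inspection, nets 31 − 15 = 16; deviating to no inspection nets 23.
high-mileage: assigned no inspection, nets 23; deviating to the inspection nets 31 − 19 = 12.
The low-mileage type gains 7 by deviating.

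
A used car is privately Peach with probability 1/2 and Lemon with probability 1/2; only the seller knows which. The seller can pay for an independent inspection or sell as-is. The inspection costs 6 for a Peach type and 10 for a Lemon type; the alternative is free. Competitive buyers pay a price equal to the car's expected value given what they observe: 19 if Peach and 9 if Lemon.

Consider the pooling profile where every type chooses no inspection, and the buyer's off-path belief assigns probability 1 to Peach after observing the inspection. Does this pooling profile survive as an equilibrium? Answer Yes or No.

Yes

On path, the buyer holds the prior and pays 1/2·19 + 1/2·9 = 14. Off path (the inspection), believing Peach, it pays 19.
Peach: no inspection nets 14; the inspection nets 19 − 6 = 13. Peach stays.
Lemon: no inspection nets 14; the inspection nets 19 − 10 = 9. Lemon stays.
No type deviates, so pooling is sustained.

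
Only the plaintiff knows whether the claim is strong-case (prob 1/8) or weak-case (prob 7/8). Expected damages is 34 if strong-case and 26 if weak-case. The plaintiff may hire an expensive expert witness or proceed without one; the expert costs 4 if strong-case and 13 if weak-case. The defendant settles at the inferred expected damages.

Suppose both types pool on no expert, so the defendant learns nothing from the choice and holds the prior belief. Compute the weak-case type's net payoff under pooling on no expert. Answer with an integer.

27

Pooled settlement = 1/8·34 + 7/8·26 = 27.
weak-case pays no cost for no expert, so net payoff = 27.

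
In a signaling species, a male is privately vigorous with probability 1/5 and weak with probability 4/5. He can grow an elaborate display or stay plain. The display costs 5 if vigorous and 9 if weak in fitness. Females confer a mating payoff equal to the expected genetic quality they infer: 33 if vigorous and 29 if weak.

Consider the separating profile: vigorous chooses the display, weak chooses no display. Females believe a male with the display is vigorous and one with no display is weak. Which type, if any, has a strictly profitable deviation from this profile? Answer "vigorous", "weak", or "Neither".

vigorous

The display pays 33; no display pays 29.
vigorous: assigned the display, nets 33 − 5 = 28; deviating to no display nets 29.
weak: assigned no display, nets 29; deviating to the display nets 33 − 9 = 24.
The vigorous type gains 1 by deviating.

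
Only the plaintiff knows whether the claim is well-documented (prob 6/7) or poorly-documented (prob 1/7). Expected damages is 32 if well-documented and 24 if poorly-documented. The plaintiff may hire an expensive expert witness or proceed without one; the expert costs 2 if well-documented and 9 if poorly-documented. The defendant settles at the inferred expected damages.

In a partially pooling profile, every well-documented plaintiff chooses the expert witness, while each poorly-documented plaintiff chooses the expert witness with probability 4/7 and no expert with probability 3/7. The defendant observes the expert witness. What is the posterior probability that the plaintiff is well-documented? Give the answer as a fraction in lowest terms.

P(the expert witness) = (6/7)·1 + (1/7)·(4/7) = 46/49.
By Bayes' rule, P(well-documented | the expert witness) = (6/7) / (46/49) = 21/23.

21/23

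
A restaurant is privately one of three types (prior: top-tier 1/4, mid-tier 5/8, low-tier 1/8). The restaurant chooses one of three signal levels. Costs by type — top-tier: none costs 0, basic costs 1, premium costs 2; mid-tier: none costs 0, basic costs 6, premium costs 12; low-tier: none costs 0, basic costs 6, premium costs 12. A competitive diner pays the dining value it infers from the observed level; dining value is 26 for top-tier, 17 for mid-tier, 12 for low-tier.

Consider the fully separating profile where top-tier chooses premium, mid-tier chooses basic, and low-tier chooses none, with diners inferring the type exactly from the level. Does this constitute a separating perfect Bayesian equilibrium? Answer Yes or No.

Separating price premiums: premium → 26, basic → 17, none → 12.
top-tier (assigned premium): none: 12 − 0 = 12; basic: 17 − 1 = 16; premium: 26 − 2 = 24. top-tier stays.
mid-tier (assigned basic): none: 12 − 0 = 12; basic: 17 − 6 = 11; premium: 26 − 12 = 14. mid-tier prefers premium.
low-tier (assigned none): none: 12 − 0 = 12; basic: 17 − 6 = 11; premium: 26 − 12 = 14. low-tier prefers premium.
At least one type deviates; the separating profile fails.

No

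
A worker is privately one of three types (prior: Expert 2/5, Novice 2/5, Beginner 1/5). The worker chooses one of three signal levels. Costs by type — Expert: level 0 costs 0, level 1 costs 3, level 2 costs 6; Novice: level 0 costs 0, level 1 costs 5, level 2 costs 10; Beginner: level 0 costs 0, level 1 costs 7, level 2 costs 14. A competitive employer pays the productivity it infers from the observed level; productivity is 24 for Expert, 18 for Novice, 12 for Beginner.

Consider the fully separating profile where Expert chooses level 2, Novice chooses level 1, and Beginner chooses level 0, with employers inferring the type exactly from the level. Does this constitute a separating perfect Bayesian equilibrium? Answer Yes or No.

Separating wages: level 2 → 24, level 1 → 18, level 0 → 12.
Expert (assigned level 2): level 0: 12 − 0 = 12; level 1: 18 − 3 = 15; level 2: 24 − 6 = 18. Expert stays.
Novice (assigned level 1): level 0: 12 − 0 = 12; level 1: 18 − 5 = 13; level 2: 24 − 10 = 14. Novice prefers level 2.
Beginner (assigned level 0): level 0: 12 − 0 = 12; level 1: 18 − 7 = 11; level 2: 24 − 14 = 10. Beginner stays.
At least one type deviates; the separating profile fails.

No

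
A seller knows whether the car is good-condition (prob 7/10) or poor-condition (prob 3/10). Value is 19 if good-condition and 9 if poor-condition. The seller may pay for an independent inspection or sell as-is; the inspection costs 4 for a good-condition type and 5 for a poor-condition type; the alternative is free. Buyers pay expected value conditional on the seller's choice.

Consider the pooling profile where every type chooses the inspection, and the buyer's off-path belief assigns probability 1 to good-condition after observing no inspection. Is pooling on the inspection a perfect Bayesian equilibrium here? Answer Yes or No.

No

On path, the buyer holds the prior and pays 7/10·19 + 3/10·9 = 16. Off path (no inspection), believing good-condition, it pays 19.
good-condition: the inspection nets 16 − 4 = 12; no inspection nets 19. good-condition would deviate.
poor-condition: the inspection nets 16 − 5 = 11; no inspection nets 19. poor-condition would deviate.
A type deviates, so pooling fails.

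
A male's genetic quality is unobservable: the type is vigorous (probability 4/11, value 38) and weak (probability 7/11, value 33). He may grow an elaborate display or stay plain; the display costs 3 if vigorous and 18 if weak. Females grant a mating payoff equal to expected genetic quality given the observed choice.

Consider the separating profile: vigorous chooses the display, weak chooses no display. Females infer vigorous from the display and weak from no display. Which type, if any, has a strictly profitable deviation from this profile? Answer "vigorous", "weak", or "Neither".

The display pays 38; no display pays 33.
vigorous: assigned the display, nets 38 − 3 = 35; deviating to no display nets 33.
weak: assigned no display, nets 33; deviating to the display nets 38 − 18 = 20.
Both types strictly prefer their assigned action; no profitable deviation.

Neither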